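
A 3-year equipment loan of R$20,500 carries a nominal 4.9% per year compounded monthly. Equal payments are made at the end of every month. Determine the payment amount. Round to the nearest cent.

i = 0.049/12 = 0.00408333 per month; n = 3·12 = 36.
Annuity-PV factor = 33.415737; PMT = 20500 / 33.415737 = 613.4834

R$613.48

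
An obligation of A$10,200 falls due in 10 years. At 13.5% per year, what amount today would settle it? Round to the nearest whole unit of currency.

A$2,875

Discount factor = (1+0.135)^(−10) = 0.281865; PV = 10,200 × 0.281865 = 2,875.0245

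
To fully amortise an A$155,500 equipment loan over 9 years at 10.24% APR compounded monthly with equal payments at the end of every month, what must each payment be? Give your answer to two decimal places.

Periodic rate i = 0.1024/12 = 0.00853333; n = 9 × 12 = 108 periods.
PMT = 155500 / ( [1 − (1+0.00853333)^(−108)] / 0.00853333 ) = 155500 / 70.378048 = 2,209.4958

A$2,209.50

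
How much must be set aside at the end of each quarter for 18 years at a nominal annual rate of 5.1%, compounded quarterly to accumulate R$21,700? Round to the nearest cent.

R$185.71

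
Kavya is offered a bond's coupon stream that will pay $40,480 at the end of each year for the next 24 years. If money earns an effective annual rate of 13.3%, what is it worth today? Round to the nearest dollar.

PV = 40480 × [1 − (1+0.133)^(−24)] / 0.133 = 40480 × 7.143279 = 289,159.9419

$289,160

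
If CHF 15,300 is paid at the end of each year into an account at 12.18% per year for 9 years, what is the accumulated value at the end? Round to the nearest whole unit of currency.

CHF 227,798

FV = PMT · [(1+i)^n − 1] / i = 15300 · 14.888737 = 227,797.6783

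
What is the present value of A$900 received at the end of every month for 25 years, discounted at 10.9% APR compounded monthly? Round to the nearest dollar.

i = 0.109/12 = 0.00908333 per month; n = 25·12 = 300.
PV = PMT · [1 − (1+i)^(−n)] / i = 900 · 102.786330 = 92,507.6966

A$92,508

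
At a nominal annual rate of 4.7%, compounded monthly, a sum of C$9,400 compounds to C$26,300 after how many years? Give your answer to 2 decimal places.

Periodic rate i = 0.047/12 = 0.00391667.
(1+i)^n = 26300/9400 = 2.79787, so n = ln 2.79787 / ln 1.00392 = 263.2016 months
= 263.2016/12 years

21.93 years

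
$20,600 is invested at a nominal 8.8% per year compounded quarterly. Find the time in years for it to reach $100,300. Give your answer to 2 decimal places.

18.18 years

Periodic rate i = 0.088/4 = 0.022.
n = ln(100300/20600) / ln(1+0.022) = ln(4.86893) / 0.021761 = 72.7374 quarters
= 72.7374/4 years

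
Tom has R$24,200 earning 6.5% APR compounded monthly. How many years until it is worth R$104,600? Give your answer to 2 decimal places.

Periodic rate i = 0.065/12 = 0.00541667.
(1+i)^n = 104600/24200 = 4.32231, so n = ln 4.32231 / ln 1.00542 = 270.9696 months
= 270.9696/12 years

22.58 years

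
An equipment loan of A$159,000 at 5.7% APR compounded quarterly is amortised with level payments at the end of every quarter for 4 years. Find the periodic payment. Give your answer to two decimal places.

A$11,183.72

With 4 periods per year: i = 0.01425, n = 16.
Annuity-PV factor = 14.217092; PMT = 159000 / 14.217092 = 11,183.7217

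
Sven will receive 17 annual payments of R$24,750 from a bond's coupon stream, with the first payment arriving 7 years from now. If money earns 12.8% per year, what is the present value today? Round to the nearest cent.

PV at t=6 (ordinary 17-year annuity): 24750 × a(17|0.128) = 24750 × 6.804326 = 168,407.0775
Discount back 6 years: 168,407.0775 × (1+0.128)^(−6) = 168,407.0775 × 0.485451 = 81,753.3846

R$81,753.38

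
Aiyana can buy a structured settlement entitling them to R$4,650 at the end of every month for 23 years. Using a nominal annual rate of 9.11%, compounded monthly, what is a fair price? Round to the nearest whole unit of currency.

R$536,555

i = 0.0911/12 = 0.00759167 per month; n = 23·12 = 276.
Annuity factor a(276|0.00759167) = 115.388259; PV = 4650 × 115.388259 = 536,555.4043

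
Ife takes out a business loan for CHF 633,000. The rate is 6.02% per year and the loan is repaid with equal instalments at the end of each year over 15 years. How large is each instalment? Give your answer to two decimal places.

PMT = 633000 / ( [1 − (1+0.0602)^(−15)] / 0.0602 ) = 633000 / 9.699570 = 65,260.6268

CHF 65,260.63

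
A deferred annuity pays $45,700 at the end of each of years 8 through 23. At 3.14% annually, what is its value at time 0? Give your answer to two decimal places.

$457,422.43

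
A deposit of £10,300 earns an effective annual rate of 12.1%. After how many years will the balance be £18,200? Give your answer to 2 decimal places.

4.98 years

(1+i)^n = 18200/10300 = 1.76699, so n = ln 1.76699 / ln 1.121 = 4.9840 years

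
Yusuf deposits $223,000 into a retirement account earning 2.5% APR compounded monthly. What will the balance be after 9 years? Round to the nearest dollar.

With 12 periods per year: i = 0.00208333, n = 108.
223,000 × (1+0.00208333)^108 = 223,000 × 1.252030 = 279,202.6107

$279,203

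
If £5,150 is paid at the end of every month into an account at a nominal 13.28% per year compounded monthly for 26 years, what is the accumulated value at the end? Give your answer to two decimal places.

i = 0.1328/12 = 0.0110667 per month; n = 26·12 = 312.
FV = PMT · [(1+i)^n − 1] / i = 5150 · 2710.415098 = 13,958,637.7551

£13,958,637.76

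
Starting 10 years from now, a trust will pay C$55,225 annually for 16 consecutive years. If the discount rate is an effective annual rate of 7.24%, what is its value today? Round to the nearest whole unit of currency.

PV at t=9 (ordinary 16-year annuity): 55225 × a(16|0.0724) = 55225 × 9.298248 = 513,495.7624
PV₀ = 513,495.7624 / (1+0.0724)^9 = 513,495.7624 / 1.875907 = 273,732.0288

C$273,732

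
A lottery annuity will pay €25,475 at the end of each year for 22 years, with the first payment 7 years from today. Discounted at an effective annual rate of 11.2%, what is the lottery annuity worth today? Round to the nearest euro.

Value one period before first payment (t=6): 25475 × [1 − (1+0.112)^(−22)] / 0.112 = 25475 × 8.064645 = 205,446.8365
Discount back 6 years: 205,446.8365 × (1+0.112)^(−6) = 205,446.8365 × 0.528897 = 108,660.2588

€108,660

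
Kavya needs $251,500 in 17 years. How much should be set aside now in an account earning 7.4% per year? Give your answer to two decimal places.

Discount factor = (1+0.074)^(−17) = 0.297117; PV = 251,500 × 0.297117 = 74,724.8765

$74,724.88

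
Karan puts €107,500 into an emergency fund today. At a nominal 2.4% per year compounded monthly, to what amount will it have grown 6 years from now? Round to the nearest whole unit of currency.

€124,132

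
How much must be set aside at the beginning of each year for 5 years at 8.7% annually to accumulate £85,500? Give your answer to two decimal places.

£13,221.77

FV-annuity factor × (1+i) = 6.466606; PMT = 85500 / 6.466606 = 13,221.7730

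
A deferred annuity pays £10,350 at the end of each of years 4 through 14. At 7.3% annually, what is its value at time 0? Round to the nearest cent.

PV at t=3 (ordinary 11-year annuity): 10350 × a(11|0.073) = 10350 × 7.387891 = 76,464.6764
PV₀ = 76,464.6764 / (1+0.073)^3 = 76,464.6764 / 1.235376 = 61,895.8725

£61,895.87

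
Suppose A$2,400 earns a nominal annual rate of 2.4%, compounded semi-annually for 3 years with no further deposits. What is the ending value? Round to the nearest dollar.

A$2,578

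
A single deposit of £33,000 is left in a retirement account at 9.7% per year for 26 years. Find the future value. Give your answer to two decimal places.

£366,341.62

FV = 33,000 × (1 + 0.097)^26 = 366,341.6160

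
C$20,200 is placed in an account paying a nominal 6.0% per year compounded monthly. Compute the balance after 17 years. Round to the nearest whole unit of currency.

With 12 periods per year: i = 0.005, n = 204.
FV = 20,200 × (1 + 0.005)^204 = 55,876.3421

C$55,876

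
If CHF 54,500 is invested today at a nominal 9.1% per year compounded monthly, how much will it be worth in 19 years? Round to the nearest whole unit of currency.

CHF 305,112

With 12 periods per year: i = 0.00758333, n = 228.
54,500 × (1+0.00758333)^228 = 54,500 × 5.598379 = 305,111.6776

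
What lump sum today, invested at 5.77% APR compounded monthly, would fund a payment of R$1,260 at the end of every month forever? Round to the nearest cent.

Periodic rate i = 0.0577/12 = 0.00480833.
PV = PMT / i = 1260 / 0.00480833 = 262,045.0607

R$262,045.06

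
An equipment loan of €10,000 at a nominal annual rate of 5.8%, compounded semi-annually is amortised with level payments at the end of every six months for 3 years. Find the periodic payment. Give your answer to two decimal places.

€1,839.86

With 2 periods per year: i = 0.029, n = 6.
PMT = 10000 / ( [1 − (1+0.029)^(−6)] / 0.029 ) = 10000 / 5.435192 = 1,839.8613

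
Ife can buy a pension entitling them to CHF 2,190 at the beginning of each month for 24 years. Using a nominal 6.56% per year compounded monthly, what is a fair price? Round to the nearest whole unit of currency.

CHF 319,009

With 12 periods per year: i = 0.00546667, n = 288.
PV = PMT · [1 − (1+i)^(−n)] / i × (1+i) = 2190 · 145.666034 = 319,008.6143
(annuity-due: payments at period start, so ×(1+i).)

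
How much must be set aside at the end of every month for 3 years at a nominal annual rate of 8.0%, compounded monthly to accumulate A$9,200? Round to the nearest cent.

With 12 periods per year: i = 0.00666667, n = 36.
PMT = 9200 / ( [(1+0.00666667)^36 − 1] / 0.00666667 ) = 9200 / 40.535558 = 226.9612

A$226.96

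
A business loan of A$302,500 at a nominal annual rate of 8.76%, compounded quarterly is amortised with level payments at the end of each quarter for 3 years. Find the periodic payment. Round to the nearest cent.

A$28,939.10

With 4 periods per year: i = 0.0219, n = 12.
PMT = 302500 / ( [1 − (1+0.0219)^(−12)] / 0.0219 ) = 302500 / 10.452987 = 28,939.0978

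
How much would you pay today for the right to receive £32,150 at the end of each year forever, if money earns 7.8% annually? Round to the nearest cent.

£412,179.49

PV = C/r = 32150/0.078 = 412,179.4872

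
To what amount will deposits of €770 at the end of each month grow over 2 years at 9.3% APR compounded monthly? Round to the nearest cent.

€20,224.57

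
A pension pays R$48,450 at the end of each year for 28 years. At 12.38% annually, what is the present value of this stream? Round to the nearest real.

Annuity factor a(28|0.1238) = 7.769944; PV = 48450 × 7.769944 = 376,453.7990

R$376,454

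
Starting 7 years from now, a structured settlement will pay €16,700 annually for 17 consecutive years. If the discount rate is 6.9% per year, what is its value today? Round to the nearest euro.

€110,016

Value one period before first payment (t=6): 16700 × [1 − (1+0.069)^(−17)] / 0.069 = 16700 × 9.831208 = 164,181.1769
Discount back 6 years: 164,181.1769 × (1+0.069)^(−6) = 164,181.1769 × 0.670091 = 110,016.3249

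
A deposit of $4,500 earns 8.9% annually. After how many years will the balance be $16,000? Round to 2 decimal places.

14.88 years

(1+i)^n = 16000/4500 = 3.55556, so n = ln 3.55556 / ln 1.089 = 14.8782 years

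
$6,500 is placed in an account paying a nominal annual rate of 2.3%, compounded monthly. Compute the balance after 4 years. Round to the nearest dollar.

$7,126

i = 0.023/12 = 0.00191667 per month; n = 4·12 = 48.
FV = PV·(1+i)^n = 6,500 × 1.096268 = 7,125.7439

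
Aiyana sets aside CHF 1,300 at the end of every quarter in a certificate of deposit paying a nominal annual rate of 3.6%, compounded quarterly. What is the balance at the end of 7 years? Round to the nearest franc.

Periodic rate i = 0.036/4 = 0.009; n = 7 × 4 = 28 periods.
Accumulation factor s(28|0.009) = 31.682950; FV = 1300 × 31.682950 = 41,187.8350

CHF 41,188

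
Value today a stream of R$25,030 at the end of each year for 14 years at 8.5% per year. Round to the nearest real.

R$200,493

PV = PMT · [1 − (1+i)^(−n)] / i = 25030 · 8.010097 = 200,492.7200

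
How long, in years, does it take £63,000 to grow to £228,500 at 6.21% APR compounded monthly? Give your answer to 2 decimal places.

20.80 years

Periodic rate i = 0.0621/12 = 0.005175.
n = ln(228500/63000) / ln(1+0.005175) = ln(3.62698) / 0.005162 = 249.6101 months
= 249.6101/12 years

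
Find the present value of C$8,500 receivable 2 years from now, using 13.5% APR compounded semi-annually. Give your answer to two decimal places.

i = 0.135/2 = 0.0675 per half-year; n = 2·2 = 4.
PV = 8,500 / (1 + 0.0675)^4 = 8,500 / 1.298588 = 6,545.5688

C$6,545.57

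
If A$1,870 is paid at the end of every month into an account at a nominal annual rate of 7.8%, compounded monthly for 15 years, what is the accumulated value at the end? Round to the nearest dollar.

A$635,747

With 12 periods per year: i = 0.0065, n = 180.
FV = PMT · [(1+i)^n − 1] / i = 1870 · 339.971832 = 635,747.3259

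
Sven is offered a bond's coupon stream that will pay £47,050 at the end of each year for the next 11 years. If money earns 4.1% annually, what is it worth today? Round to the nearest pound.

PV = 47050 × [1 − (1+0.041)^(−11)] / 0.041 = 47050 × 8.713419 = 409,966.3452

£409,966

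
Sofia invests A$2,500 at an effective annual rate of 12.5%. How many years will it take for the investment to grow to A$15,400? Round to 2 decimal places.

15.44 years

n = ln(15400/2500) / ln(1+0.125) = ln(6.16000) / 0.117783 = 15.4358 years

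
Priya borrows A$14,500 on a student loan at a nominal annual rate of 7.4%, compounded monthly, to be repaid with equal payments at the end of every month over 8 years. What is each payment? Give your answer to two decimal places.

A$200.59

Periodic rate i = 0.074/12 = 0.00616667; n = 8 × 12 = 96 periods.
PMT = 14500 / ( [1 − (1+0.00616667)^(−96)] / 0.00616667 ) = 14500 / 72.287622 = 200.5876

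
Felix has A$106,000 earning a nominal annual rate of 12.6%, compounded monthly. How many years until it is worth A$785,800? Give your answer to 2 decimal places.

15.98 years

Periodic rate i = 0.126/12 = 0.0105.
(1+i)^n = 785800/106000 = 7.41321, so n = ln 7.41321 / ln 1.0105 = 191.7869 months
= 191.7869/12 years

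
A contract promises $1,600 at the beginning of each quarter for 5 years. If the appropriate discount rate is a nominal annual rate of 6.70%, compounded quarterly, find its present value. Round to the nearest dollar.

i = 0.067/4 = 0.01675 per quarter; n = 5·4 = 20.
PV = PMT · [1 − (1+i)^(−n)] / i × (1+i) = 1600 · 17.158753 = 27,454.0050
Payments are at the start of each period, so multiply by (1+i).

$27,454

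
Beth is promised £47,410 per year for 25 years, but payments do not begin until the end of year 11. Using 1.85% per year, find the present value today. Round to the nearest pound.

PV at t=10 (ordinary 25-year annuity): 47410 × a(25|0.0185) = 47410 × 19.871663 = 942,115.5432
PV₀ = 942,115.5432 / (1+0.0185)^10 = 942,115.5432 / 1.201186 = 784,320.9860

£784,321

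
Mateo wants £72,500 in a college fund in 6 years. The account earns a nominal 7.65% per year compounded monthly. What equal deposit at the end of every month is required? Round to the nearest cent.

Periodic rate i = 0.0765/12 = 0.006375; n = 6 × 12 = 72 periods.
FV-annuity factor = 91.009709; PMT = 72500 / 91.009709 = 796.6183

£796.62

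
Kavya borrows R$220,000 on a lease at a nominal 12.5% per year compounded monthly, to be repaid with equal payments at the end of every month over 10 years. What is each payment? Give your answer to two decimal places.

R$3,220.28

With 12 periods per year: i = 0.0104167, n = 120.
PMT = 220000 / ( [1 − (1+0.0104167)^(−120)] / 0.0104167 ) = 220000 / 68.317132 = 3,220.2757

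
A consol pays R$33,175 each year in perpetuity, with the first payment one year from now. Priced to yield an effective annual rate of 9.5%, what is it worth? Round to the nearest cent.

PV = PMT / i = 33175 / 0.095 = 349,210.5263

R$349,210.53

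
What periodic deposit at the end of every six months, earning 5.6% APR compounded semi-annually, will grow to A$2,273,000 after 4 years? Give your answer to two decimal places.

Periodic rate i = 0.056/2 = 0.028; n = 4 × 2 = 8 periods.
FV-annuity factor = 8.829476; PMT = 2.273e+06 / 8.829476 = 257,433.1837

A$257,433.18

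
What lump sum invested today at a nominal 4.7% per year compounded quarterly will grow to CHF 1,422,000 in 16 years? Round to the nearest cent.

CHF 673,308.29

i = 0.047/4 = 0.01175 per quarter; n = 16·4 = 64.
PV = 1,422,000 / (1 + 0.01175)^64 = 1,422,000 / 2.111960 = 673,308.2879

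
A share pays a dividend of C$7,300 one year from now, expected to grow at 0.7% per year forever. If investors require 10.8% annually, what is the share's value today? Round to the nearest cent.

PV = PMT / (i − g) = 7300 / (0.108 − 0.007) = 7300 / 0.101000 = 72,277.2277

C$72,277.23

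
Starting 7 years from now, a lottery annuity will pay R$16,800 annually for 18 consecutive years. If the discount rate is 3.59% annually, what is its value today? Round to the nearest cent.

R$177,992.69

PV at t=6 (ordinary 18-year annuity): 16800 × a(18|0.0359) = 16800 × 13.091815 = 219,942.4992
Discount back 6 years: 219,942.4992 × (1+0.0359)^(−6) = 219,942.4992 × 0.809269 = 177,992.6862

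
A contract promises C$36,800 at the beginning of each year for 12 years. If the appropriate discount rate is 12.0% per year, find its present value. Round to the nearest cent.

PV = PMT · [1 − (1+i)^(−n)] / i × (1+i) = 36800 · 6.937699 = 255,307.3281
(Beginning-of-period payments → annuity-due factor ×(1+i).)

C$255,307.33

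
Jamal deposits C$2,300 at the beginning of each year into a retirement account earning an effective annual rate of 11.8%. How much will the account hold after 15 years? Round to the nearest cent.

C$94,330.52

FV = 2300 × [(1+0.118)^15 − 1] / 0.118 × (1+i) = 2300 × 41.013271 = 94,330.5223
Payments are at the start of each period, so multiply by (1+i).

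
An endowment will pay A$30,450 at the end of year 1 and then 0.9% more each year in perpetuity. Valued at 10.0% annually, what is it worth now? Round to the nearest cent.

PV = PMT / (i − g) = 30450 / (0.1 − 0.009) = 30450 / 0.091000 = 334,615.3846

A$334,615.38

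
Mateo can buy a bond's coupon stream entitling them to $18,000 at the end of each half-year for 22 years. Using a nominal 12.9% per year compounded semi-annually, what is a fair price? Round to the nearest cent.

$261,233.52

With 2 periods per year: i = 0.0645, n = 44.
PV = PMT · [1 − (1+i)^(−n)] / i = 18000 · 14.512973 = 261,233.5197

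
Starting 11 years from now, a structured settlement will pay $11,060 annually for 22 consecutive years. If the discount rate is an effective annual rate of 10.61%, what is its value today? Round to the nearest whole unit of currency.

$33,891

Value one period before first payment (t=10): 11060 × [1 − (1+0.1061)^(−22)] / 0.1061 = 11060 × 8.399872 = 92,902.5858
PV₀ = 92,902.5858 / (1+0.1061)^10 = 92,902.5858 / 2.741220 = 33,890.9606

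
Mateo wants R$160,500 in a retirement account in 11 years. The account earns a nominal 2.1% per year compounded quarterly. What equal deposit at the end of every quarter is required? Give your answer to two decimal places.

R$3,252.15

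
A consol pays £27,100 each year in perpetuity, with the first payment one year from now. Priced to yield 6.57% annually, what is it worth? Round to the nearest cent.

£412,480.97

PV = C/r = 27100/0.0657 = 412,480.9741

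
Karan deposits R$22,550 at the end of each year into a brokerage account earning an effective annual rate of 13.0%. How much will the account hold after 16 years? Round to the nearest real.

FV = PMT · [(1+i)^n − 1] / i = 22550 · 46.671735 = 1,052,447.6202

R$1,052,448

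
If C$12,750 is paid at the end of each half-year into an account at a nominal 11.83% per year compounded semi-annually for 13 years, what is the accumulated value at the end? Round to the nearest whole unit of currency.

With 2 periods per year: i = 0.05915, n = 26.
Accumulation factor s(26|0.05915) = 58.418889; FV = 12750 × 58.418889 = 744,840.8358

C$744,841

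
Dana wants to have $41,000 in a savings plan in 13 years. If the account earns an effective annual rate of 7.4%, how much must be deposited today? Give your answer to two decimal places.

$16,207.95

Discount factor = (1+0.074)^(−13) = 0.395316; PV = 41,000 × 0.395316 = 16,207.9541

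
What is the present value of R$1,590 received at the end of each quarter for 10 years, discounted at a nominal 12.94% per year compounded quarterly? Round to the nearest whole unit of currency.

R$35,395

i = 0.1294/4 = 0.03235 per quarter; n = 10·4 = 40.
PV = PMT · [1 − (1+i)^(−n)] / i = 1590 · 22.261281 = 35,395.4371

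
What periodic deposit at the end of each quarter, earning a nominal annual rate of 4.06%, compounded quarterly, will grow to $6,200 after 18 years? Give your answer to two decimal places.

Periodic rate i = 0.0406/4 = 0.01015; n = 18 × 4 = 72 periods.
PMT = 6200 / ( [(1+0.01015)^72 − 1] / 0.01015 ) = 6200 / 105.330532 = 58.8623

$58.86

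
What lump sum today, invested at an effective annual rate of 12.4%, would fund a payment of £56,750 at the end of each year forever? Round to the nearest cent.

£457,661.29

PV = PMT / i = 56750 / 0.124 = 457,661.2903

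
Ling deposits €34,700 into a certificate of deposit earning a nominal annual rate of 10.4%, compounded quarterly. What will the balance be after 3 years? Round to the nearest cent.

€47,216.94

With 4 periods per year: i = 0.026, n = 12.
FV = 34,700 × (1 + 0.026)^12 = 47,216.9363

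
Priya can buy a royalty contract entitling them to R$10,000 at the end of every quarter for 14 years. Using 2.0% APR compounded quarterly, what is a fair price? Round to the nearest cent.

R$487,377.57

With 4 periods per year: i = 0.005, n = 56.
Annuity factor a(56|0.005) = 48.737757; PV = 10000 × 48.737757 = 487,377.5657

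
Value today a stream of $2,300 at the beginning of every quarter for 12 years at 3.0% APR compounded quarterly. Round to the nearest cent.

$93,118.19

Periodic rate i = 0.03/4 = 0.0075; n = 12 × 4 = 48 periods.
PV = PMT · [1 − (1+i)^(−n)] / i × (1+i) = 2300 · 40.486168 = 93,118.1858
(annuity-due: payments at period start, so ×(1+i).)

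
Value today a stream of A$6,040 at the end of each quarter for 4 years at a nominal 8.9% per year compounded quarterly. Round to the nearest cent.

Periodic rate i = 0.089/4 = 0.02225; n = 4 × 4 = 16 periods.
PV = PMT · [1 − (1+i)^(−n)] / i = 6040 · 13.338800 = 80,566.3500

A$80,566.35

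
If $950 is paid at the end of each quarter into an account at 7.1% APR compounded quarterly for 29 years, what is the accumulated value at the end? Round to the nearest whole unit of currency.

With 4 periods per year: i = 0.01775, n = 116.
FV = 950 × [(1+0.01775)^116 − 1] / 0.01775 = 950 × 377.343101 = 358,475.9455

$358,476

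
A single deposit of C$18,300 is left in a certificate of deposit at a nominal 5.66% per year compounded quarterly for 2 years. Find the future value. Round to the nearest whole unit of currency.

C$20,477

Periodic rate i = 0.0566/4 = 0.01415; n = 2 × 4 = 8 periods.
FV = 18,300 × (1 + 0.01415)^8 = 20,477.1094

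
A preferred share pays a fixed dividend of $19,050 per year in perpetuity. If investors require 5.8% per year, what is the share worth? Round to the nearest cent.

$328,448.28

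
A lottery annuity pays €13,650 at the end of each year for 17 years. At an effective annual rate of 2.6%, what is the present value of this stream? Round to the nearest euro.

€185,645

Annuity factor a(17|0.026) = 13.600371; PV = 13650 × 13.600371 = 185,645.0642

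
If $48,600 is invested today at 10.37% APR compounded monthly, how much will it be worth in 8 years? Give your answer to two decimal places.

$111,014.35

With 12 periods per year: i = 0.00864167, n = 96.
FV = 48,600 × (1 + 0.00864167)^96 = 111,014.3515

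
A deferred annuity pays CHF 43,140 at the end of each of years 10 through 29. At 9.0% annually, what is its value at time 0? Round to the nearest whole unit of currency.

Value one period before first payment (t=9): 43140 × [1 − (1+0.09)^(−20)] / 0.09 = 43140 × 9.128546 = 393,805.4602
Discount back 9 years: 393,805.4602 × (1+0.09)^(−9) = 393,805.4602 × 0.460428 = 181,318.9736

CHF 181,319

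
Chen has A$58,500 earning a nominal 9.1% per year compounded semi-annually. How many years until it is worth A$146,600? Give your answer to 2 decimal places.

10.32 years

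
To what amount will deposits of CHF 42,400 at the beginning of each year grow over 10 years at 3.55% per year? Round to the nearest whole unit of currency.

FV = PMT · [(1+i)^n − 1] / i × (1+i) = 42400 · 12.175966 = 516,260.9398
(annuity-due: payments at period start, so ×(1+i).)

CHF 516,261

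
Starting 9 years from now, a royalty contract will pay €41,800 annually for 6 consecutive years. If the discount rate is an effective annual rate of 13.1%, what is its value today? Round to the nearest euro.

PV at t=8 (ordinary 6-year annuity): 41800 × a(6|0.131) = 41800 × 3.986442 = 166,633.2927
Discount back 8 years: 166,633.2927 × (1+0.131)^(−8) = 166,633.2927 × 0.373507 = 62,238.7608

€62,239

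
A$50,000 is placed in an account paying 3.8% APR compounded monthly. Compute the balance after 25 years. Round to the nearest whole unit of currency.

A$129,092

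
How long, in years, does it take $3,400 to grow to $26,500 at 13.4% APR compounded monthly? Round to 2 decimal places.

Periodic rate i = 0.134/12 = 0.0111667.
(1+i)^n = 26500/3400 = 7.79412, so n = ln 7.79412 / ln 1.01117 = 184.9086 months
= 184.9086/12 years

15.41 years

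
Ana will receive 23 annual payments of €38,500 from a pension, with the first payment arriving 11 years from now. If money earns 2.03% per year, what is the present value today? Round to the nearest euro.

€574,152

PV at t=10 (ordinary 23-year annuity): 38500 × a(23|0.0203) = 38500 × 18.232456 = 701,949.5561
Discount back 10 years: 701,949.5561 × (1+0.0203)^(−10) = 701,949.5561 × 0.817939 = 574,152.2052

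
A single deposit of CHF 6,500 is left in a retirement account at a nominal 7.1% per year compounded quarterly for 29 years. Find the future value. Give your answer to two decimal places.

With 4 periods per year: i = 0.01775, n = 116.
6,500 × (1+0.01775)^116 = 6,500 × 7.697840 = 50,035.9602

CHF 50,035.96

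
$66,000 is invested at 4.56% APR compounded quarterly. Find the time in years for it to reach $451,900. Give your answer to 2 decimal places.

42.43 years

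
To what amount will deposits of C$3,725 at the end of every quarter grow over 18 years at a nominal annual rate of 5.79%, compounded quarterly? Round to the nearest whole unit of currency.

C$466,904

With 4 periods per year: i = 0.014475, n = 72.
Accumulation factor s(72|0.014475) = 125.343260; FV = 3725 × 125.343260 = 466,903.6428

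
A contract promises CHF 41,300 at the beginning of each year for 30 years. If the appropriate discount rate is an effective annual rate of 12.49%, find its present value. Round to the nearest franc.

CHF 361,073

Annuity factor a(30|0.1249) × (1+i) = 8.742691; PV = 41300 × 8.742691 = 361,073.1236
(annuity-due: payments at period start, so ×(1+i).)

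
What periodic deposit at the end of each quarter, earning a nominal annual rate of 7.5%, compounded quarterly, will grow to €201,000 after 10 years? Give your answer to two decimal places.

€3,418.83

Periodic rate i = 0.075/4 = 0.01875; n = 10 × 4 = 40 periods.
PMT = 201000 / ( [(1+0.01875)^40 − 1] / 0.01875 ) = 201000 / 58.791961 = 3,418.8347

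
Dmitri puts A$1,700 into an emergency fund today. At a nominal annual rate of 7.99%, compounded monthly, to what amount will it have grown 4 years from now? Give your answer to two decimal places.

A$2,337.70

With 12 periods per year: i = 0.00665833, n = 48.
FV = 1,700 × (1 + 0.00665833)^48 = 2,337.7033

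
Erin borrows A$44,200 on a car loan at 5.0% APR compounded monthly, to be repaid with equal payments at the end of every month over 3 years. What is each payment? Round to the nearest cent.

With 12 periods per year: i = 0.00416667, n = 36.
PMT = 44200 / ( [1 − (1+0.00416667)^(−36)] / 0.00416667 ) = 44200 / 33.365701 = 1,324.7137

A$1,324.71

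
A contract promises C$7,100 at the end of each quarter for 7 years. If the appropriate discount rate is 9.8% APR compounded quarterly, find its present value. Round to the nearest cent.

C$142,646.92

Periodic rate i = 0.098/4 = 0.0245; n = 7 × 4 = 28 periods.
PV = 7100 × [1 − (1+0.0245)^(−28)] / 0.0245 = 7100 × 20.091116 = 142,646.9209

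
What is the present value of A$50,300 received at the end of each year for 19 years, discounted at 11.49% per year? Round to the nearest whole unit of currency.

PV = 50300 × [1 − (1+0.1149)^(−19)] / 0.1149 = 50300 × 7.601180 = 382,339.3356

A$382,339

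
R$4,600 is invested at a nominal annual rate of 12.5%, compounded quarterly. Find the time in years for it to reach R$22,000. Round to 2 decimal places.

12.71 years

Periodic rate i = 0.125/4 = 0.03125.
n = ln(22000/4600) / ln(1+0.03125) = ln(4.78261) / 0.030772 = 50.8580 quarters
= 50.8580/4 years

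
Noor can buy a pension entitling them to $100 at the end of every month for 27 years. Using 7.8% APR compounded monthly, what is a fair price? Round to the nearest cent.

i = 0.078/12 = 0.0065 per month; n = 27·12 = 324.
PV = 100 × [1 − (1+0.0065)^(−324)] / 0.0065 = 100 × 134.991343 = 13,499.1343

$13,499.13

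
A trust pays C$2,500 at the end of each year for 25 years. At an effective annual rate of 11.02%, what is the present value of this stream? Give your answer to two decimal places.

PV = PMT · [1 − (1+i)^(−n)] / i = 2500 · 8.409462 = 21,023.6548

C$21,023.65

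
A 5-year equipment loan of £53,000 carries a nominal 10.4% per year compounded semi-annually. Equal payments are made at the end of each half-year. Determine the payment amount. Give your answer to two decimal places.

£6,930.57

i = 0.104/2 = 0.052 per half-year; n = 5·2 = 10.
PMT = 53000 / ( [1 − (1+0.052)^(−10)] / 0.052 ) = 53000 / 7.647284 = 6,930.5654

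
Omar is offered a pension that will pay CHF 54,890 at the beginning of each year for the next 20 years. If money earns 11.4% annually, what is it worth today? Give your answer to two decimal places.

CHF 474,469.95

PV = PMT · [1 − (1+i)^(−n)] / i × (1+i) = 54890 · 8.644014 = 474,469.9523
Payments are at the start of each period, so multiply by (1+i).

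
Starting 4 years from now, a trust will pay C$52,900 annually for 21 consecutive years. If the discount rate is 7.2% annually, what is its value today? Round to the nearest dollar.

C$457,902

PV at t=3 (ordinary 21-year annuity): 52900 × a(21|0.072) = 52900 × 10.663538 = 564,101.1436
PV₀ = 564,101.1436 / (1+0.072)^3 = 564,101.1436 / 1.231925 = 457,902.0882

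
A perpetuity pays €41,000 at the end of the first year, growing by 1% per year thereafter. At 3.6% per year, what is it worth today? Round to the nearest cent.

€1,576,923.08

PV = D₁/(r − g) = 41000/(0.036 − 0.01) = 1,576,923.0769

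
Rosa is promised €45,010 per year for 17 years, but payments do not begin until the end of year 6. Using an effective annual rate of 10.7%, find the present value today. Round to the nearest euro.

€208,094

Value one period before first payment (t=5): 45010 × [1 − (1+0.107)^(−17)] / 0.107 = 45010 × 7.685800 = 345,937.8500
Discount back 5 years: 345,937.8500 × (1+0.107)^(−5) = 345,937.8500 × 0.601536 = 208,094.2009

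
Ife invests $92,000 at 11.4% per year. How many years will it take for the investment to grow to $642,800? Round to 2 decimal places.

18.01 years

(1+i)^n = 642800/92000 = 6.98696, so n = ln 6.98696 / ln 1.114 = 18.0076 years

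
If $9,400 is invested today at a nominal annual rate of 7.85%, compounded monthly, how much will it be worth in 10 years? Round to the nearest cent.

$20,556.01

Periodic rate i = 0.0785/12 = 0.00654167; n = 10 × 12 = 120 periods.
9,400 × (1+0.00654167)^120 = 9,400 × 2.186809 = 20,556.0074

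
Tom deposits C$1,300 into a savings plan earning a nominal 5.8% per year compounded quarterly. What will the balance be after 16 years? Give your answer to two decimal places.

C$3,266.44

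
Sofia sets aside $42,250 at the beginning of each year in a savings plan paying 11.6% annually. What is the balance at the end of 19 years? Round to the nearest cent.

FV = 42250 × [(1+0.116)^19 − 1] / 0.116 × (1+i) = 42250 × 67.794450 = 2,864,315.5217
(annuity-due: payments at period start, so ×(1+i).)

$2,864,315.52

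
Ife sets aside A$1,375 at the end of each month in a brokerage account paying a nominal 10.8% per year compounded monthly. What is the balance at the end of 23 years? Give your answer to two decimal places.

A$1,658,654.37

With 12 periods per year: i = 0.009, n = 276.
FV = 1375 × [(1+0.009)^276 − 1] / 0.009 = 1375 × 1206.294085 = 1,658,654.3664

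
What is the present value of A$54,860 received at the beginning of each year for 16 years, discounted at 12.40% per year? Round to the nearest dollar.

A$420,660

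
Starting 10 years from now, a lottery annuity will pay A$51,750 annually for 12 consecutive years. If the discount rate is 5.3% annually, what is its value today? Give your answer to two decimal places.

PV at t=9 (ordinary 12-year annuity): 51750 × a(12|0.053) = 51750 × 8.715175 = 451,010.3014
Discount back 9 years: 451,010.3014 × (1+0.053)^(−9) = 451,010.3014 × 0.628268 = 283,355.1568

A$283,355.16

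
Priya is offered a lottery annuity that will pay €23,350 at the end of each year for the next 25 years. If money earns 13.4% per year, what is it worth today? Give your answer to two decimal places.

€166,740.00

PV = PMT · [1 − (1+i)^(−n)] / i = 23350 · 7.140899 = 166,739.9990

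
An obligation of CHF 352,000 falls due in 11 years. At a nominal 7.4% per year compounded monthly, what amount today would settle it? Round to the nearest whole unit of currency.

CHF 156,355

With 12 periods per year: i = 0.00616667, n = 132.
PV = FV·(1+i)^(−n) = 352,000 × 0.444191 = 156,355.2619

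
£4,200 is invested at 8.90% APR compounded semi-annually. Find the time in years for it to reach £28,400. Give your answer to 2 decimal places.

21.95 years

Periodic rate i = 0.089/2 = 0.0445.
n = ln(28400/4200) / ln(1+0.0445) = ln(6.76190) / 0.043538 = 43.8994 half-years
= 43.8994/2 years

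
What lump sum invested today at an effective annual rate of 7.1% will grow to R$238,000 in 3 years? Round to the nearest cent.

PV = FV·(1+i)^(−n) = 238,000 × 0.814013 = 193,735.2041

R$193,735.20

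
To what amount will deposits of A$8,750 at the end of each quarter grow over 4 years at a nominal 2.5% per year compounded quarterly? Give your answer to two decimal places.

Periodic rate i = 0.025/4 = 0.00625; n = 4 × 4 = 16 periods.
FV = 8750 × [(1+0.00625)^16 − 1] / 0.00625 = 8750 × 16.772326 = 146,757.8532

A$146,757.85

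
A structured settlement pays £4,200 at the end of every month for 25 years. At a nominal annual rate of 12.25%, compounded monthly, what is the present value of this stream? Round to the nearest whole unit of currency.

With 12 periods per year: i = 0.0102083, n = 300.
Annuity factor a(300|0.0102083) = 93.305883; PV = 4200 × 93.305883 = 391,884.7077

£391,885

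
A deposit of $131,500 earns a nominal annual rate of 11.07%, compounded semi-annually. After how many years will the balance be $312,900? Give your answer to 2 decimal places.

8.05 years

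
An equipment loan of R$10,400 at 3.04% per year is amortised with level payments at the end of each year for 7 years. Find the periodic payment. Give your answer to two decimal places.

R$1,671.78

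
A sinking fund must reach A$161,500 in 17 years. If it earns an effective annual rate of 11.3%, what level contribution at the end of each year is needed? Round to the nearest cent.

A$3,528.60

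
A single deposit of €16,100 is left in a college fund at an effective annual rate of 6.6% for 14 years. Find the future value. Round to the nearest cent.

FV = 16,100 × (1 + 0.066)^14 = 39,393.6971

€39,393.70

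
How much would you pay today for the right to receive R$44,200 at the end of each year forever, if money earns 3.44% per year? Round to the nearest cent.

R$1,284,883.72

PV = C/r = 44200/0.0344 = 1,284,883.7209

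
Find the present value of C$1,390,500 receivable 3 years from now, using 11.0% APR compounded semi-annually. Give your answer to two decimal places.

C$1,008,454.33

i = 0.11/2 = 0.055 per half-year; n = 3·2 = 6.
PV = FV·(1+i)^(−n) = 1,390,500 × 0.725246 = 1,008,454.3308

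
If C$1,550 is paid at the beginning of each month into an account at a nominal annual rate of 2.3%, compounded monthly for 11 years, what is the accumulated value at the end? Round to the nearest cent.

C$233,003.52

With 12 periods per year: i = 0.00191667, n = 132.
FV = PMT · [(1+i)^n − 1] / i × (1+i) = 1550 · 150.324852 = 233,003.5211
(Beginning-of-period payments → annuity-due factor ×(1+i).)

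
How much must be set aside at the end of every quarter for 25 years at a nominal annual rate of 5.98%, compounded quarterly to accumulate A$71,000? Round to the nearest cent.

A$311.25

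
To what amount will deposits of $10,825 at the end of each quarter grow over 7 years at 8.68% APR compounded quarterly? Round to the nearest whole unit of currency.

i = 0.0868/4 = 0.0217 per quarter; n = 7·4 = 28.
FV = PMT · [(1+i)^n − 1] / i = 10825 · 37.978192 = 411,113.9255

$411,114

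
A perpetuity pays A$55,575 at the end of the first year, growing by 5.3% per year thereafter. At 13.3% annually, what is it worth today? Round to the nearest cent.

A$694,687.50

PV = D₁/(r − g) = 55575/(0.133 − 0.053) = 694,687.5000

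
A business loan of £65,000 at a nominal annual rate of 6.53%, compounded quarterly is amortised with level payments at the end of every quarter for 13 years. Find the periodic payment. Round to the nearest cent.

£1,864.33

Periodic rate i = 0.0653/4 = 0.016325; n = 13 × 4 = 52 periods.
PMT = 65000 / ( [1 − (1+0.016325)^(−52)] / 0.016325 ) = 65000 / 34.865028 = 1,864.3324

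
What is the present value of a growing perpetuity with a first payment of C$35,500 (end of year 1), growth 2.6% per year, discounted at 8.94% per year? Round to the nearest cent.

C$559,936.91

PV = PMT / (i − g) = 35500 / (0.0894 − 0.026) = 35500 / 0.063400 = 559,936.9085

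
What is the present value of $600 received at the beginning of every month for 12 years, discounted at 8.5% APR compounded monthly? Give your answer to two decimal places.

$54,434.21

With 12 periods per year: i = 0.00708333, n = 144.
Annuity factor a(144|0.00708333) × (1+i) = 90.723687; PV = 600 × 90.723687 = 54,434.2121
Payments are at the start of each period, so multiply by (1+i).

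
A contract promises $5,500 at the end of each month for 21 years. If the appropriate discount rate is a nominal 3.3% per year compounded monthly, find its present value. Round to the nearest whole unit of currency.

$998,901

i = 0.033/12 = 0.00275 per month; n = 21·12 = 252.
PV = 5500 × [1 − (1+0.00275)^(−252)] / 0.00275 = 5500 × 181.618379 = 998,901.0844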